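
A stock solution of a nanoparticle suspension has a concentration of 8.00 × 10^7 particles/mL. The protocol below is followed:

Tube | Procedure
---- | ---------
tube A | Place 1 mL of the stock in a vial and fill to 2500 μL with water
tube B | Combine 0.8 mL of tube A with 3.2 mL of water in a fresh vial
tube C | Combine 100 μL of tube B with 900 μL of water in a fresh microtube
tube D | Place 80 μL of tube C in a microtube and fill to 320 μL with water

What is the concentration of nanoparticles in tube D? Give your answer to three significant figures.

1.60 × 10^5 particles/mL

Step 1: 1 mL brought to 2500 μL → factor 2.5/1 = 2.5
Step 2: 0.8 mL + 3.2 mL = 4 mL total → factor 4/0.8 = 5
Step 3: 100 μL + 900 μL = 1000 μL total → factor 1000/100 = 10
Step 4: 80 μL brought to 320 μL → factor 320/80 = 4
Overall dilution factor = 2.5 × 5 × 10 × 4 = 500
Final = 8.00 × 10^7 particles/mL / 500 = 1.60 × 10^5 particles/mL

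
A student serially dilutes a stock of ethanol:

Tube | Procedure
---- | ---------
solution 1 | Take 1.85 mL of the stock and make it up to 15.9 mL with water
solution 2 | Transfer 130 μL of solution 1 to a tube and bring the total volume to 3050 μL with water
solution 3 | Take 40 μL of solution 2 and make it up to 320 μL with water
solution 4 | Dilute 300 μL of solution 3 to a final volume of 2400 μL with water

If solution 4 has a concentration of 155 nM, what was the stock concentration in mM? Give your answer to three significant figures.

2.00 mM

Step 1: 1.85 mL brought to 15.9 mL → factor 15.9/1.85 = 8.5946
Step 2: 130 μL brought to 3050 μL → factor 3050/130 = 23.462
Step 3: 40 μL brought to 320 μL → factor 320/40 = 8
Step 4: 300 μL brought to 2400 μL → factor 2400/300 = 8
Overall dilution factor = 8.5946 × 23.462 × 8 × 8 = 12905
Stock = 155 nM × 12905 = 2.000 × 10^6 nM = 2.00 mM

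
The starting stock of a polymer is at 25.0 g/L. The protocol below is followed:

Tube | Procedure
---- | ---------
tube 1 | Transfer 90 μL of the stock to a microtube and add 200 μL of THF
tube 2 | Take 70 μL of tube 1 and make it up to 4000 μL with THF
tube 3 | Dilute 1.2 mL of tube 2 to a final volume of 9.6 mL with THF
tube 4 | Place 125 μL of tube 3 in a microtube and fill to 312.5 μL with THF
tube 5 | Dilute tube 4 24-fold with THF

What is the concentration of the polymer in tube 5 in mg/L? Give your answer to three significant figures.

Step 1: 90 μL + 200 μL = 290 μL total → factor 290/90 = 3.2222
Step 2: 70 μL brought to 4000 μL → factor 4000/70 = 57.143
Step 3: 1.2 mL brought to 9.6 mL → factor 9.6/1.2 = 8
Step 4: 125 μL brought to 312.5 μL → factor 312.5/125 = 2.5
Step 5: 24-fold → factor 24
Overall dilution factor = 3.2222 × 57.143 × 8 × 2.5 × 24 = 88381
Final = 25.0 g/L / 88381 = 0.0002829 g/L = 0.283 mg/L

0.283 mg/L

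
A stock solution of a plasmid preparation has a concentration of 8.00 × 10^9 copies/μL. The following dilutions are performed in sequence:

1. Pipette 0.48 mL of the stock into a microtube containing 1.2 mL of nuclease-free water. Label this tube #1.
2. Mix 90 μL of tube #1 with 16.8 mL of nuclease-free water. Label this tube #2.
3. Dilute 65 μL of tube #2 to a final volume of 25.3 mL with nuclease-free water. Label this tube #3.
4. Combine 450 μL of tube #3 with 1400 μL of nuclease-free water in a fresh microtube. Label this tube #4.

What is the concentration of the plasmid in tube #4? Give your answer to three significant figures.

Step 1: 0.48 mL + 1.2 mL = 1.68 mL total → factor 1.68/0.48 = 3.5
Step 2: 90 μL + 16.8 mL = 16890 μL total → factor 16890/90 = 187.67
Step 3: 65 μL brought to 25.3 mL → factor 25300/65 = 389.23
Step 4: 450 μL + 1400 μL = 1850 μL total → factor 1850/450 = 4.1111
Overall dilution factor = 3.5 × 187.67 × 389.23 × 4.1111 = 1.051 × 10^6
Final = 8.00 × 10^9 copies/μL / 1.051 × 10^6 = 7.61 × 10^3 copies/μL

7.61 × 10^3 copies/μL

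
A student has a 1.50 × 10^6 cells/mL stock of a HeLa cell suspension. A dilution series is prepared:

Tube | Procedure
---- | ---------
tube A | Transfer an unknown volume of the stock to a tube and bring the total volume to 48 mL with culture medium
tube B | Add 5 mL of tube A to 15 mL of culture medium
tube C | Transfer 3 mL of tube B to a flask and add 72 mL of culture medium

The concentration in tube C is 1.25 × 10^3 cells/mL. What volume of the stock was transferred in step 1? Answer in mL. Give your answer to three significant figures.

4.00 mL

Step 1: v brought to 48 mL → factor = 48 mL/v
Step 2: 5 mL + 15 mL = 20 mL total → factor 20/5 = 4
Step 3: 3 mL + 72 mL = 75 mL total → factor 75/3 = 25
Product of known-step factors = 100
Overall factor = 1.50 × 10^6 cells/mL / (1.25 × 10^3 cells/mL) = 1200
Step-1 factor = 1200 / 100 = 12
v = 48 mL / 12 = 4.00 mL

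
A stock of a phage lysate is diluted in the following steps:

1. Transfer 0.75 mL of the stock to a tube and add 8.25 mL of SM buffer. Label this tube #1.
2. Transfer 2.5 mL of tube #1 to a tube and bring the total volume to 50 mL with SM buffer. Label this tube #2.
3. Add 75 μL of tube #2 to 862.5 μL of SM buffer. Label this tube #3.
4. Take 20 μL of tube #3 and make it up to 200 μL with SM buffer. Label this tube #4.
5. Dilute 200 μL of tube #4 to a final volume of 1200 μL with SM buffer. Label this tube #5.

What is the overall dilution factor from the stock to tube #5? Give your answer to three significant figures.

1.80 × 10^5

Step 1: 0.75 mL + 8.25 mL = 9 mL total → factor 9/0.75 = 12
Step 2: 2.5 mL brought to 50 mL → factor 50/2.5 = 20
Step 3: 75 μL + 862.5 μL = 937.5 μL total → factor 937.5/75 = 12.5
Step 4: 20 μL brought to 200 μL → factor 200/20 = 10
Step 5: 200 μL brought to 1200 μL → factor 1200/200 = 6
Overall dilution factor = 12 × 20 × 12.5 × 10 × 6 = 1.8 × 10^5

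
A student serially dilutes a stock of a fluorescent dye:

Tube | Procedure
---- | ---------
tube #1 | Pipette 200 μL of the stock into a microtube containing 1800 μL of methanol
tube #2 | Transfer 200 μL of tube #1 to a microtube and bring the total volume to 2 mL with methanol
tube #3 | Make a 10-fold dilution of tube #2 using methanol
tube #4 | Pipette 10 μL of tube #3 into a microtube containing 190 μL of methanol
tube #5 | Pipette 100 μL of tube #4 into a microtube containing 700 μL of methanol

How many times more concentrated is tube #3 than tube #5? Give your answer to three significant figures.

160

Step 1: 200 μL + 1800 μL = 2000 μL total → factor 2000/200 = 10
Step 2: 200 μL brought to 2 mL → factor 2000/200 = 10
Step 3: 10-fold → factor 10
Step 4: 10 μL + 190 μL = 200 μL total → factor 200/10 = 20
Step 5: 100 μL + 700 μL = 800 μL total → factor 800/100 = 8
Dilution factor to tube #3 = 1000; to tube #5 = 1.6 × 10^5
[tube #3]/[tube #5] = (factor to tube #5)/(factor to tube #3) = 1.6 × 10^5/1000 = 160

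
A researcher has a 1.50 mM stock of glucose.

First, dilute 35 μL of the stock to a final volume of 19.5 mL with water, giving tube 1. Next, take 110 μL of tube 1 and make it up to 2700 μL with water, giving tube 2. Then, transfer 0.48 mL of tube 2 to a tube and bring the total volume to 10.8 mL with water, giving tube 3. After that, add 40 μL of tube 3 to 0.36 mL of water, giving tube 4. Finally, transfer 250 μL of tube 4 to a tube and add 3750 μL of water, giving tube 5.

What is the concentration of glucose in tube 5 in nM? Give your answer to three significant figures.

0.0305 nM

Step 1: 35 μL brought to 19.5 mL → factor 19500/35 = 557.14
Step 2: 110 μL brought to 2700 μL → factor 2700/110 = 24.545
Step 3: 0.48 mL brought to 10.8 mL → factor 10.8/0.48 = 22.5
Step 4: 40 μL + 0.36 mL = 400 μL total → factor 400/40 = 10
Step 5: 250 μL + 3750 μL = 4000 μL total → factor 4000/250 = 16
Overall dilution factor = 557.14 × 24.545 × 22.5 × 10 × 16 = 4.9231 × 10^7
Final = 1.50 mM / 4.9231 × 10^7 = 3.047 × 10^-8 mM = 0.0305 nM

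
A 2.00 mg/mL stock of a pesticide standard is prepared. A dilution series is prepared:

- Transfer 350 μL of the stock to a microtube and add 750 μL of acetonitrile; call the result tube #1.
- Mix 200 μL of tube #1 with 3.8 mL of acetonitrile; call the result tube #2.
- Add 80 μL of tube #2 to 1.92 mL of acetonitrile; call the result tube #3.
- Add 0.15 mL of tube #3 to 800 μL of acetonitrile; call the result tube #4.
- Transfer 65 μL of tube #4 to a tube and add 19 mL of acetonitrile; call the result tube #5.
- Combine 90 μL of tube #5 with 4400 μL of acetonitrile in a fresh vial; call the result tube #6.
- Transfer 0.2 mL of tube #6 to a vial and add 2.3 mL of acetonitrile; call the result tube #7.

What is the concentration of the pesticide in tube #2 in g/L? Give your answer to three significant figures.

0.0318 g/L

Step 1: 350 μL + 750 μL = 1100 μL total → factor 1100/350 = 3.1429
Step 2: 200 μL + 3.8 mL = 4000 μL total → factor 4000/200 = 20
Dilution factor through tube #2 = 3.1429 × 20 = 62.857
[tube #2] = 2.00 mg/mL / 62.857 = 0.03182 mg/mL = 0.0318 g/L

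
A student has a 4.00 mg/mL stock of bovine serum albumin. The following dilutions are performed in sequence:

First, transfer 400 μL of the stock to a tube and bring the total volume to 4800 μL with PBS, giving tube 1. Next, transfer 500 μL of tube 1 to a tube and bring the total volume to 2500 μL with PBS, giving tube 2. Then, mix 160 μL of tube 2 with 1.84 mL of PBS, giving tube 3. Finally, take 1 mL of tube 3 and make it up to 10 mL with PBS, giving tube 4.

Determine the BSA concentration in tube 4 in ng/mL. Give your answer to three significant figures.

Step 1: 400 μL brought to 4800 μL → factor 4800/400 = 12
Step 2: 500 μL brought to 2500 μL → factor 2500/500 = 5
Step 3: 160 μL + 1.84 mL = 2000 μL total → factor 2000/160 = 12.5
Step 4: 1 mL brought to 10 mL → factor 10/1 = 10
Overall dilution factor = 12 × 5 × 12.5 × 10 = 7500
Final = 4.00 mg/mL / 7500 = 0.0005333 mg/mL = 533 ng/mL

533 ng/mL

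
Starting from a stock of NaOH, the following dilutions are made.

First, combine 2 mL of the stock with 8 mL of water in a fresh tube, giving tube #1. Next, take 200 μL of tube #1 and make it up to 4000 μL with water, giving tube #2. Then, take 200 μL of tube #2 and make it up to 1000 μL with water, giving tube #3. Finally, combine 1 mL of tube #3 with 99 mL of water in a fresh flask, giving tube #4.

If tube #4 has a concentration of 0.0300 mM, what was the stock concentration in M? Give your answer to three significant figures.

1.50 M

Step 1: 2 mL + 8 mL = 10 mL total → factor 10/2 = 5
Step 2: 200 μL brought to 4000 μL → factor 4000/200 = 20
Step 3: 200 μL brought to 1000 μL → factor 1000/200 = 5
Step 4: 1 mL + 99 mL = 100 mL total → factor 100/1 = 100
Overall dilution factor = 5 × 20 × 5 × 100 = 50000
Stock = 0.0300 mM × 50000 = 1500 mM = 1.50 M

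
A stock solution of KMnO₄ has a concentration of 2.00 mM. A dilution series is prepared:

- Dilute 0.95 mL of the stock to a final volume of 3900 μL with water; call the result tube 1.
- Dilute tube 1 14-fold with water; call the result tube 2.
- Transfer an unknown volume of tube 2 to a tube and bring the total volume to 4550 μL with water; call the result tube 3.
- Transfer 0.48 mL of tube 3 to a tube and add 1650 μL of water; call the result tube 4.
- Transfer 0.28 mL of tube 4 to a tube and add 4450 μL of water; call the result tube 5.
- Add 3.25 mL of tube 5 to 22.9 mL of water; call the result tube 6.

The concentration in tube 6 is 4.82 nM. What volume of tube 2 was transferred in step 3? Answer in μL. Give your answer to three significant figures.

Step 1: 0.95 mL brought to 3900 μL → factor 3.9/0.95 = 4.1053
Step 2: 14-fold → factor 14
Step 3: v brought to 4550 μL → factor = 4550 μL/v
Step 4: 0.48 mL + 1650 μL = 2.13 mL total → factor 2.13/0.48 = 4.4375
Step 5: 0.28 mL + 4450 μL = 4.73 mL total → factor 4.73/0.28 = 16.893
Step 6: 3.25 mL + 22.9 mL = 26.15 mL total → factor 26.15/3.25 = 8.0462
Product of known-step factors = 34666
Overall factor = 2.00 mM / (4.82 nM) = 4.1494 × 10^5
Step-3 factor = 4.1494 × 10^5 / 34666 = 11.97
v = 4550 μL / 11.97 = 380 μL

380 μL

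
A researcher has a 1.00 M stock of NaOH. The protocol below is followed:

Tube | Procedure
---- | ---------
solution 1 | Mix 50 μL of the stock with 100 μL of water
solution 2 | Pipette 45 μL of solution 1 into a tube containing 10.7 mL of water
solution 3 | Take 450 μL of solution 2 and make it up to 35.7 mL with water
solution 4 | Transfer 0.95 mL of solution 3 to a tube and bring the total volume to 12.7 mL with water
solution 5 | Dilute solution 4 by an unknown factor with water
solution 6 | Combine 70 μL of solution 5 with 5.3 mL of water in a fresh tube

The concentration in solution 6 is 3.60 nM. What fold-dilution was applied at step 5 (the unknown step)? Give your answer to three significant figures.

4.77-fold

Step 1: 50 μL + 100 μL = 150 μL total → factor 150/50 = 3
Step 2: 45 μL + 10.7 mL = 10745 μL total → factor 10745/45 = 238.78
Step 3: 450 μL brought to 35.7 mL → factor 35700/450 = 79.333
Step 4: 0.95 mL brought to 12.7 mL → factor 12.7/0.95 = 13.368
Step 5: unknown factor x
Step 6: 70 μL + 5.3 mL = 5370 μL total → factor 5370/70 = 76.714
Product of known-step factors = 5.8281 × 10^7
Overall factor = 1.00 M / (3.60 nM) = 2.7778 × 10^8
x = 2.7778 × 10^8 / 5.8281 × 10^7 = 4.77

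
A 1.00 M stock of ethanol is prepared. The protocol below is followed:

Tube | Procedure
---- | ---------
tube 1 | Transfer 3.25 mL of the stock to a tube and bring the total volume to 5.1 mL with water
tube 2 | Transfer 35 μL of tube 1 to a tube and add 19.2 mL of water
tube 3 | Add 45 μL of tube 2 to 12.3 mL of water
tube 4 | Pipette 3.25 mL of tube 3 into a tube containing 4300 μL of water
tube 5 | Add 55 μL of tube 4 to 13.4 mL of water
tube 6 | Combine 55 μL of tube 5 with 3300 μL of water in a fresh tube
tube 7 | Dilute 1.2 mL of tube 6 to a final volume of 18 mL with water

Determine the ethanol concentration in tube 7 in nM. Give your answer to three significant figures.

0.00813 nM

Step 1: 3.25 mL brought to 5.1 mL → factor 5.1/3.25 = 1.5692
Step 2: 35 μL + 19.2 mL = 19235 μL total → factor 19235/35 = 549.57
Step 3: 45 μL + 12.3 mL = 12345 μL total → factor 12345/45 = 274.33
Step 4: 3.25 mL + 4300 μL = 7.55 mL total → factor 7.55/3.25 = 2.3231
Step 5: 55 μL + 13.4 mL = 13455 μL total → factor 13455/55 = 244.64
Step 6: 55 μL + 3300 μL = 3355 μL total → factor 3355/55 = 61
Step 7: 1.2 mL brought to 18 mL → factor 18/1.2 = 15
Overall dilution factor = 1.5692 × 549.57 × 274.33 × 2.3231 × 244.64 × 61 × 15 = 1.2303 × 10^11
Final = 1.00 M / 1.2303 × 10^11 = 8.128 × 10^-12 M = 0.00813 nM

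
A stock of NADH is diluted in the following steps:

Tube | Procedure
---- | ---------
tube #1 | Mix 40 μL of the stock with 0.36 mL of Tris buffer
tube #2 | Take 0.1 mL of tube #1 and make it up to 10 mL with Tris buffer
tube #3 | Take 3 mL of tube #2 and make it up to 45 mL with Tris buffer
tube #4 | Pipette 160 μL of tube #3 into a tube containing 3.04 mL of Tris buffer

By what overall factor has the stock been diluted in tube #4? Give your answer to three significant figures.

Step 1: 40 μL + 0.36 mL = 400 μL total → factor 400/40 = 10
Step 2: 0.1 mL brought to 10 mL → factor 10/0.1 = 100
Step 3: 3 mL brought to 45 mL → factor 45/3 = 15
Step 4: 160 μL + 3.04 mL = 3200 μL total → factor 3200/160 = 20
Overall dilution factor = 10 × 100 × 15 × 20 = 3 × 10^5

3.00 × 10^5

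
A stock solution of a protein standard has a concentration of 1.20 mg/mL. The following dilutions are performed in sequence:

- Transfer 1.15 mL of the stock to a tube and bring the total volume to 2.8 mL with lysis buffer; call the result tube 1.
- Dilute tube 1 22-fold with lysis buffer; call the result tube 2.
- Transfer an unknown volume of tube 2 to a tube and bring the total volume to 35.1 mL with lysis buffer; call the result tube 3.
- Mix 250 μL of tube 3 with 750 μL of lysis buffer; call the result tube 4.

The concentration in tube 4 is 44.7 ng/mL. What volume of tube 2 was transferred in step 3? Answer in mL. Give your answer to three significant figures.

Step 1: 1.15 mL brought to 2.8 mL → factor 2.8/1.15 = 2.4348
Step 2: 22-fold → factor 22
Step 3: v brought to 35.1 mL → factor = 35.1 mL/v
Step 4: 250 μL + 750 μL = 1000 μL total → factor 1000/250 = 4
Product of known-step factors = 214.26
Overall factor = 1.20 mg/mL / (44.7 ng/mL) = 26846
Step-3 factor = 26846 / 214.26 = 125.29
v = 35.1 mL / 125.29 = 0.280 mL

0.280 mL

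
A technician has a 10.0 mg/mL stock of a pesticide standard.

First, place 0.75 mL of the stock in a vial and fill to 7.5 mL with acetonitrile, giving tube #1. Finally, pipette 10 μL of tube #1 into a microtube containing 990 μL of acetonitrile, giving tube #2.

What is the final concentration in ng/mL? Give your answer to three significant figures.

Step 1: 0.75 mL brought to 7.5 mL → factor 7.5/0.75 = 10
Step 2: 10 μL + 990 μL = 1000 μL total → factor 1000/10 = 100
Overall dilution factor = 10 × 100 = 1000
Final = 10.0 mg/mL / 1000 = 0.01000 mg/mL = 1.00 × 10^4 ng/mL

1.00 × 10^4 ng/mL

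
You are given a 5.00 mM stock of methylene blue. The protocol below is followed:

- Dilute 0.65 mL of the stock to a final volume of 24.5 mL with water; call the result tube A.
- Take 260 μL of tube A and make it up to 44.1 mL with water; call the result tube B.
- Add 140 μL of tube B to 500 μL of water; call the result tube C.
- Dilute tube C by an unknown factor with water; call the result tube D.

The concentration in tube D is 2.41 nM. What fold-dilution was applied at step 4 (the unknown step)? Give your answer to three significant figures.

71.0-fold

Step 1: 0.65 mL brought to 24.5 mL → factor 24.5/0.65 = 37.692
Step 2: 260 μL brought to 44.1 mL → factor 44100/260 = 169.62
Step 3: 140 μL + 500 μL = 640 μL total → factor 640/140 = 4.5714
Step 4: unknown factor x
Product of known-step factors = 29226
Overall factor = 5.00 mM / (2.41 nM) = 2.0747 × 10^6
x = 2.0747 × 10^6 / 29226 = 71.0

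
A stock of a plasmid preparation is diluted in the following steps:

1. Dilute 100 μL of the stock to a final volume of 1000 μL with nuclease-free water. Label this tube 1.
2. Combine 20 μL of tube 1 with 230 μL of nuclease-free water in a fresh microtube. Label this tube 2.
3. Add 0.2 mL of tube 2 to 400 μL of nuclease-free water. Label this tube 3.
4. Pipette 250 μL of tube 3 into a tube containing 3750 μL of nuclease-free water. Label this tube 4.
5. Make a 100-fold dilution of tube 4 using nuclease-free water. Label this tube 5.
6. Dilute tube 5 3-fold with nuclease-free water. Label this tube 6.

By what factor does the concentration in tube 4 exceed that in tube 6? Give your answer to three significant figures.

300

Step 1: 100 μL brought to 1000 μL → factor 1000/100 = 10
Step 2: 20 μL + 230 μL = 250 μL total → factor 250/20 = 12.5
Step 3: 0.2 mL + 400 μL = 0.6 mL total → factor 0.6/0.2 = 3
Step 4: 250 μL + 3750 μL = 4000 μL total → factor 4000/250 = 16
Step 5: 100-fold → factor 100
Step 6: 3-fold → factor 3
Dilution factor to tube 4 = 6000; to tube 6 = 1.8 × 10^6
[tube 4]/[tube 6] = (factor to tube 6)/(factor to tube 4) = 1.8 × 10^6/6000 = 300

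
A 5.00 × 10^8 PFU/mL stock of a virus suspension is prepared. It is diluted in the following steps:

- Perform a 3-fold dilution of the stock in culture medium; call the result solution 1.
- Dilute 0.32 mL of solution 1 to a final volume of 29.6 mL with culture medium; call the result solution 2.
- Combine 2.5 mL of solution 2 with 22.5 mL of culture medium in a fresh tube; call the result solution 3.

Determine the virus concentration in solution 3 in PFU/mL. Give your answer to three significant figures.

1.80 × 10^5 PFU/mL

Step 1: 3-fold → factor 3
Step 2: 0.32 mL brought to 29.6 mL → factor 29.6/0.32 = 92.5
Step 3: 2.5 mL + 22.5 mL = 25 mL total → factor 25/2.5 = 10
Overall dilution factor = 3 × 92.5 × 10 = 2775
Final = 5.00 × 10^8 PFU/mL / 2775 = 1.80 × 10^5 PFU/mL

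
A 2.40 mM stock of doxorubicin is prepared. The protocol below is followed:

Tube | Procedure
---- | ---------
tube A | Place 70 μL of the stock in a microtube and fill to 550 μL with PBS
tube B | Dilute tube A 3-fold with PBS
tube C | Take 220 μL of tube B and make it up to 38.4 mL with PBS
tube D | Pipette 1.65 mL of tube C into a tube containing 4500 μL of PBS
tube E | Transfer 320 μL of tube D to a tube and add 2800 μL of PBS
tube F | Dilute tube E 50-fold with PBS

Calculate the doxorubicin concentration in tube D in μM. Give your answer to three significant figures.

Step 1: 70 μL brought to 550 μL → factor 550/70 = 7.8571
Step 2: 3-fold → factor 3
Step 3: 220 μL brought to 38.4 mL → factor 38400/220 = 174.55
Step 4: 1.65 mL + 4500 μL = 6.15 mL total → factor 6.15/1.65 = 3.7273
Dilution factor through tube D = 7.8571 × 3 × 174.55 × 3.7273 = 15335
[tube D] = 2.40 mM / 15335 = 0.0001565 mM = 0.157 μM

0.157 μM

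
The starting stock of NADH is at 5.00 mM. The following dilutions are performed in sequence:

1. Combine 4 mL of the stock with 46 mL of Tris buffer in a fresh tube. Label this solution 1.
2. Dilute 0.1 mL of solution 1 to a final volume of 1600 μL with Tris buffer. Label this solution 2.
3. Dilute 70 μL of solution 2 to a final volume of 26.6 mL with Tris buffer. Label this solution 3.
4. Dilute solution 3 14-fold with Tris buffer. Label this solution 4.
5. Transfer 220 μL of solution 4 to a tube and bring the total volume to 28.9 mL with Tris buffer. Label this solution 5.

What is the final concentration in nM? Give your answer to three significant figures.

Step 1: 4 mL + 46 mL = 50 mL total → factor 50/4 = 12.5
Step 2: 0.1 mL brought to 1600 μL → factor 1.6/0.1 = 16
Step 3: 70 μL brought to 26.6 mL → factor 26600/70 = 380
Step 4: 14-fold → factor 14
Step 5: 220 μL brought to 28.9 mL → factor 28900/220 = 131.36
Overall dilution factor = 12.5 × 16 × 380 × 14 × 131.36 = 1.3977 × 10^8
Final = 5.00 mM / 1.3977 × 10^8 = 3.577 × 10^-8 mM = 0.0358 nM

0.0358 nM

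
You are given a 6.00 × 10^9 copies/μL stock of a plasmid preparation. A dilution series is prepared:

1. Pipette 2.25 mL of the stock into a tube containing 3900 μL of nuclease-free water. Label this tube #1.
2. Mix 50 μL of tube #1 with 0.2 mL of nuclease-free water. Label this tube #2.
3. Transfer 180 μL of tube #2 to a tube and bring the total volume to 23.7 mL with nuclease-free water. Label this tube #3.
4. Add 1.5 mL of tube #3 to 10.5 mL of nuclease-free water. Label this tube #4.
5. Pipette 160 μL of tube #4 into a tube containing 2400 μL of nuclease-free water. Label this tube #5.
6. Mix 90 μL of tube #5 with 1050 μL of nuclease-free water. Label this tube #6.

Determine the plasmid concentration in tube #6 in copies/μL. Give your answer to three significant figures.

2.06 × 10^3 copies/μL

Step 1: 2.25 mL + 3900 μL = 6.15 mL total → factor 6.15/2.25 = 2.7333
Step 2: 50 μL + 0.2 mL = 250 μL total → factor 250/50 = 5
Step 3: 180 μL brought to 23.7 mL → factor 23700/180 = 131.67
Step 4: 1.5 mL + 10.5 mL = 12 mL total → factor 12/1.5 = 8
Step 5: 160 μL + 2400 μL = 2560 μL total → factor 2560/160 = 16
Step 6: 90 μL + 1050 μL = 1140 μL total → factor 1140/90 = 12.667
Overall dilution factor = 2.7333 × 5 × 131.67 × 8 × 16 × 12.667 = 2.9175 × 10^6
Final = 6.00 × 10^9 copies/μL / 2.9175 × 10^6 = 2.06 × 10^3 copies/μL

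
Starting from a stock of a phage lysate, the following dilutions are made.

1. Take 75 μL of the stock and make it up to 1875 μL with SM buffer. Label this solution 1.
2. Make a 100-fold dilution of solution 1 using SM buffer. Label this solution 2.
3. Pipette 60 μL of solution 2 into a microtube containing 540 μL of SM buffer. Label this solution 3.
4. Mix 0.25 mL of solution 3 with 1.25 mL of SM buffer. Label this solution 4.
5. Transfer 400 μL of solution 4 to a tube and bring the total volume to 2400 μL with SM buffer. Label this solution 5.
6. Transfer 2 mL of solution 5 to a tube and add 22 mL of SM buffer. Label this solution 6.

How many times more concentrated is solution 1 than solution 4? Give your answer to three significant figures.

Step 1: 75 μL brought to 1875 μL → factor 1875/75 = 25
Step 2: 100-fold → factor 100
Step 3: 60 μL + 540 μL = 600 μL total → factor 600/60 = 10
Step 4: 0.25 mL + 1.25 mL = 1.5 mL total → factor 1.5/0.25 = 6
Dilution factor to solution 1 = 25; to solution 4 = 1.5 × 10^5
[solution 1]/[solution 4] = (factor to solution 4)/(factor to solution 1) = 1.5 × 10^5/25 = 6.00 × 10^3

6.00 × 10^3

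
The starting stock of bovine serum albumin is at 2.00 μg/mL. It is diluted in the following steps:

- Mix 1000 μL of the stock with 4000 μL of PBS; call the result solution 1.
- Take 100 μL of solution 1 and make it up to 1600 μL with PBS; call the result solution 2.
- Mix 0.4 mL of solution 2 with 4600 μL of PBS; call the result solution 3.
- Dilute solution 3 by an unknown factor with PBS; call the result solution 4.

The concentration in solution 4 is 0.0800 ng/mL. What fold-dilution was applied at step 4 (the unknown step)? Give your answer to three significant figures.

Step 1: 1000 μL + 4000 μL = 5000 μL total → factor 5000/1000 = 5
Step 2: 100 μL brought to 1600 μL → factor 1600/100 = 16
Step 3: 0.4 mL + 4600 μL = 5 mL total → factor 5/0.4 = 12.5
Step 4: unknown factor x
Product of known-step factors = 1000
Overall factor = 2.00 μg/mL / (0.0800 ng/mL) = 25000
x = 25000 / 1000 = 25.0

25.0-fold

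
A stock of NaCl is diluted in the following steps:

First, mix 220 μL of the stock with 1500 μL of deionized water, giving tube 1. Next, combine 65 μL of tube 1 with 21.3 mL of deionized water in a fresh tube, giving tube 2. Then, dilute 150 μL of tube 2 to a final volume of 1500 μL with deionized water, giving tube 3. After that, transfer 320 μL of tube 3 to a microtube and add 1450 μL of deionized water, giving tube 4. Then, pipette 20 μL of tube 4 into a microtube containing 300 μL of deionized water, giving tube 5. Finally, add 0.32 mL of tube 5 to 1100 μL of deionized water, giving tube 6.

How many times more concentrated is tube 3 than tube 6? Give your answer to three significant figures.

Step 1: 220 μL + 1500 μL = 1720 μL total → factor 1720/220 = 7.8182
Step 2: 65 μL + 21.3 mL = 21365 μL total → factor 21365/65 = 328.69
Step 3: 150 μL brought to 1500 μL → factor 1500/150 = 10
Step 4: 320 μL + 1450 μL = 1770 μL total → factor 1770/320 = 5.5312
Step 5: 20 μL + 300 μL = 320 μL total → factor 320/20 = 16
Step 6: 0.32 mL + 1100 μL = 1.42 mL total → factor 1.42/0.32 = 4.4375
Dilution factor to tube 3 = 25698; to tube 6 = 1.0092 × 10^7
[tube 3]/[tube 6] = (factor to tube 6)/(factor to tube 3) = 1.0092 × 10^7/25698 = 393

393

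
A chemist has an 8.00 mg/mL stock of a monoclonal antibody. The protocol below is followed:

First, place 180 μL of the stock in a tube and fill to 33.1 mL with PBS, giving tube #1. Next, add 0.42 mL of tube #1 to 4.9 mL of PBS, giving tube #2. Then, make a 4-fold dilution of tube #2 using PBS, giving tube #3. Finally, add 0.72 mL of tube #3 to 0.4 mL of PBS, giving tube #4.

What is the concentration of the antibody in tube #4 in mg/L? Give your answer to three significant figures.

0.552 mg/L

Step 1: 180 μL brought to 33.1 mL → factor 33100/180 = 183.89
Step 2: 0.42 mL + 4.9 mL = 5.32 mL total → factor 5.32/0.42 = 12.667
Step 3: 4-fold → factor 4
Step 4: 0.72 mL + 0.4 mL = 1.12 mL total → factor 1.12/0.72 = 1.5556
Overall dilution factor = 183.89 × 12.667 × 4 × 1.5556 = 14493
Final = 8.00 mg/mL / 14493 = 0.0005520 mg/mL = 0.552 mg/L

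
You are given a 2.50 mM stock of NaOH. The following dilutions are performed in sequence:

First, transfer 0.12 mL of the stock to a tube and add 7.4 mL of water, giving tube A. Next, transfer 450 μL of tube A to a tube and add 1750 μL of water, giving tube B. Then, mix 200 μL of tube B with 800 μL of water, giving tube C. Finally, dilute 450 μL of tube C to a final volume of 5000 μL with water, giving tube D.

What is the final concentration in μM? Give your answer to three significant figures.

0.147 μM

Step 1: 0.12 mL + 7.4 mL = 7.52 mL total → factor 7.52/0.12 = 62.667
Step 2: 450 μL + 1750 μL = 2200 μL total → factor 2200/450 = 4.8889
Step 3: 200 μL + 800 μL = 1000 μL total → factor 1000/200 = 5
Step 4: 450 μL brought to 5000 μL → factor 5000/450 = 11.111
Overall dilution factor = 62.667 × 4.8889 × 5 × 11.111 = 17021
Final = 2.50 mM / 17021 = 0.0001469 mM = 0.147 μM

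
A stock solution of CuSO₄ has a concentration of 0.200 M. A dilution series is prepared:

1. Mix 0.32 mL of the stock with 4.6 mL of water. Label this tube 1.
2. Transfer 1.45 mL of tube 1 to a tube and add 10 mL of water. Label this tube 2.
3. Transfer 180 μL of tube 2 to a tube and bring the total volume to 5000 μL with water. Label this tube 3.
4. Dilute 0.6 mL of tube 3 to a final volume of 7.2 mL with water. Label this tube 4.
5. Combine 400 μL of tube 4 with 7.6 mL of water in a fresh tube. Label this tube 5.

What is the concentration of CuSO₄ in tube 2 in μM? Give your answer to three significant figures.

Step 1: 0.32 mL + 4.6 mL = 4.92 mL total → factor 4.92/0.32 = 15.375
Step 2: 1.45 mL + 10 mL = 11.45 mL total → factor 11.45/1.45 = 7.8966
Dilution factor through tube 2 = 15.375 × 7.8966 = 121.41
[tube 2] = 0.200 M / 121.41 = 0.001647 M = 1.65 × 10^3 μM

1.65 × 10^3 μM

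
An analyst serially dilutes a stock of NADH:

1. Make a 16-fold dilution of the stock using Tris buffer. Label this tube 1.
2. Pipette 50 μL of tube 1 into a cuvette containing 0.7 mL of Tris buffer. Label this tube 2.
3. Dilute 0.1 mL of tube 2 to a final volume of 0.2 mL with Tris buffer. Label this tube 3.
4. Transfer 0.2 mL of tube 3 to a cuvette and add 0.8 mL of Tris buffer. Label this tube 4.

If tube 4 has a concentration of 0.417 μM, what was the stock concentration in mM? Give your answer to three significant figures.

Step 1: 16-fold → factor 16
Step 2: 50 μL + 0.7 mL = 750 μL total → factor 750/50 = 15
Step 3: 0.1 mL brought to 0.2 mL → factor 0.2/0.1 = 2
Step 4: 0.2 mL + 0.8 mL = 1 mL total → factor 1/0.2 = 5
Overall dilution factor = 16 × 15 × 2 × 5 = 2400
Stock = 0.417 μM × 2400 = 1001 μM = 1.00 mM

1.00 mM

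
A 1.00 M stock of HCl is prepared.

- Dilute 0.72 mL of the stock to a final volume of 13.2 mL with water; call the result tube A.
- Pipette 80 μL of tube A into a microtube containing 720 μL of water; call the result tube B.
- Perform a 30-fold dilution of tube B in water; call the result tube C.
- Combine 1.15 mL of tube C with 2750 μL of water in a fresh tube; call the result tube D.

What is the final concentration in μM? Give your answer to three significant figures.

Step 1: 0.72 mL brought to 13.2 mL → factor 13.2/0.72 = 18.333
Step 2: 80 μL + 720 μL = 800 μL total → factor 800/80 = 10
Step 3: 30-fold → factor 30
Step 4: 1.15 mL + 2750 μL = 3.9 mL total → factor 3.9/1.15 = 3.3913
Overall dilution factor = 18.333 × 10 × 30 × 3.3913 = 18652
Final = 1.00 M / 18652 = 5.361 × 10^-5 M = 53.6 μM

53.6 μM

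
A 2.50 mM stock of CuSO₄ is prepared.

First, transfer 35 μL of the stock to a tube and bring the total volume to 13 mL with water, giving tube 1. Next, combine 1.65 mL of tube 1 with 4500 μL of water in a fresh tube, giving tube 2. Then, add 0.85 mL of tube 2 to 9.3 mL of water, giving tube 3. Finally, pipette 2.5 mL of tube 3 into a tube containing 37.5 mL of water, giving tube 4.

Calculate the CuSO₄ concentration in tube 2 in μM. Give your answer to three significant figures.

Step 1: 35 μL brought to 13 mL → factor 13000/35 = 371.43
Step 2: 1.65 mL + 4500 μL = 6.15 mL total → factor 6.15/1.65 = 3.7273
Dilution factor through tube 2 = 371.43 × 3.7273 = 1384.4
[tube 2] = 2.50 mM / 1384.4 = 0.001806 mM = 1.81 μM

1.81 μM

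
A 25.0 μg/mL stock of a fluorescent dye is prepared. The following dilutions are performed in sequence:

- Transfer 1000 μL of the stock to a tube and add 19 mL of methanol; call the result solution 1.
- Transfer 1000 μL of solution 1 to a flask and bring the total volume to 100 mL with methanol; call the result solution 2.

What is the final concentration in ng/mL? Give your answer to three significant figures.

12.5 ng/mL

Step 1: 1000 μL + 19 mL = 20000 μL total → factor 20000/1000 = 20
Step 2: 1000 μL brought to 100 mL → factor 1 × 10^5/1000 = 100
Overall dilution factor = 20 × 100 = 2000
Final = 25.0 μg/mL / 2000 = 0.01250 μg/mL = 12.5 ng/mL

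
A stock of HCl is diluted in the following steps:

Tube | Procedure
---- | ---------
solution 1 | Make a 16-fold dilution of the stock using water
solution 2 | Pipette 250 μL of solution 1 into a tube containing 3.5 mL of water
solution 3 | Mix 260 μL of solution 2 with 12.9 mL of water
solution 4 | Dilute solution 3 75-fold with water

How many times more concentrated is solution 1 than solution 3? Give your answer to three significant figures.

Step 1: 16-fold → factor 16
Step 2: 250 μL + 3.5 mL = 3750 μL total → factor 3750/250 = 15
Step 3: 260 μL + 12.9 mL = 13160 μL total → factor 13160/260 = 50.615
Dilution factor to solution 1 = 16; to solution 3 = 12148
[solution 1]/[solution 3] = (factor to solution 3)/(factor to solution 1) = 12148/16 = 759

759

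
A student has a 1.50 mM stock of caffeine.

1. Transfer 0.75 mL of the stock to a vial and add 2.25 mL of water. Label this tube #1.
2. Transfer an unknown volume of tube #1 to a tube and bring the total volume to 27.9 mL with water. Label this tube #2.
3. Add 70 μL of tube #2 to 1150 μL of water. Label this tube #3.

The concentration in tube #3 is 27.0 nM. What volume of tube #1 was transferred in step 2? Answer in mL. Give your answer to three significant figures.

0.0350 mL

Step 1: 0.75 mL + 2.25 mL = 3 mL total → factor 3/0.75 = 4
Step 2: v brought to 27.9 mL → factor = 27.9 mL/v
Step 3: 70 μL + 1150 μL = 1220 μL total → factor 1220/70 = 17.429
Product of known-step factors = 69.714
Overall factor = 1.50 mM / (27.0 nM) = 55556
Step-2 factor = 55556 / 69.714 = 796.9
v = 27.9 mL / 796.9 = 0.0350 mL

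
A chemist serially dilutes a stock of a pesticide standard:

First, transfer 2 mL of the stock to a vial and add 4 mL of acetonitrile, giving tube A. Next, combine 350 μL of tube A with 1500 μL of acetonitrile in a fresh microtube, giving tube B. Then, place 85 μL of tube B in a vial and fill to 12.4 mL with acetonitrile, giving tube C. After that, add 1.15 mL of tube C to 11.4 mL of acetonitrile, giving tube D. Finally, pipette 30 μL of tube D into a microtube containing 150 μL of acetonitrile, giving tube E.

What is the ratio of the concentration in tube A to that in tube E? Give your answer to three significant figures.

Step 1: 2 mL + 4 mL = 6 mL total → factor 6/2 = 3
Step 2: 350 μL + 1500 μL = 1850 μL total → factor 1850/350 = 5.2857
Step 3: 85 μL brought to 12.4 mL → factor 12400/85 = 145.88
Step 4: 1.15 mL + 11.4 mL = 12.55 mL total → factor 12.55/1.15 = 10.913
Step 5: 30 μL + 150 μL = 180 μL total → factor 180/30 = 6
Dilution factor to tube A = 3; to tube E = 1.5147 × 10^5
[tube A]/[tube E] = (factor to tube E)/(factor to tube A) = 1.5147 × 10^5/3 = 5.05 × 10^4

5.05 × 10^4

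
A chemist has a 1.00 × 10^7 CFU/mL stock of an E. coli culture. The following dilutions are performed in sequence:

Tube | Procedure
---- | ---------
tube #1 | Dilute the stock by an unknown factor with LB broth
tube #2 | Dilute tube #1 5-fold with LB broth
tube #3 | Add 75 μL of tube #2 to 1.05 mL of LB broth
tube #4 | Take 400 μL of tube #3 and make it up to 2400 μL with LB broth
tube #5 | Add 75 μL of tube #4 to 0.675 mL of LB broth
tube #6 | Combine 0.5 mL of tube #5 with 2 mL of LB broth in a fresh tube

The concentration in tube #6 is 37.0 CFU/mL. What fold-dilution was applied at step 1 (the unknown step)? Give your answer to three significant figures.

Step 1: unknown factor x
Step 2: 5-fold → factor 5
Step 3: 75 μL + 1.05 mL = 1125 μL total → factor 1125/75 = 15
Step 4: 400 μL brought to 2400 μL → factor 2400/400 = 6
Step 5: 75 μL + 0.675 mL = 750 μL total → factor 750/75 = 10
Step 6: 0.5 mL + 2 mL = 2.5 mL total → factor 2.5/0.5 = 5
Product of known-step factors = 22500
Overall factor = 1.00 × 10^7 CFU/mL / (37.0 CFU/mL) = 2.7027 × 10^5
x = 2.7027 × 10^5 / 22500 = 12.0

12.0-fold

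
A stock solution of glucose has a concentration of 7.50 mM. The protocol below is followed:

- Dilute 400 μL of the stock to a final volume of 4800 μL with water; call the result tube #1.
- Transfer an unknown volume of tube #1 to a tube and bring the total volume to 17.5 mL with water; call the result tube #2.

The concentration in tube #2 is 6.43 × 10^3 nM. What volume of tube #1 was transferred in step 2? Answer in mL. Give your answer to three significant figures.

0.180 mL

Step 1: 400 μL brought to 4800 μL → factor 4800/400 = 12
Step 2: v brought to 17.5 mL → factor = 17.5 mL/v
Product of known-step factors = 12
Overall factor = 7.50 mM / (6.43 × 10^3 nM) = 1166.4
Step-2 factor = 1166.4 / 12 = 97.201
v = 17.5 mL / 97.201 = 0.180 mL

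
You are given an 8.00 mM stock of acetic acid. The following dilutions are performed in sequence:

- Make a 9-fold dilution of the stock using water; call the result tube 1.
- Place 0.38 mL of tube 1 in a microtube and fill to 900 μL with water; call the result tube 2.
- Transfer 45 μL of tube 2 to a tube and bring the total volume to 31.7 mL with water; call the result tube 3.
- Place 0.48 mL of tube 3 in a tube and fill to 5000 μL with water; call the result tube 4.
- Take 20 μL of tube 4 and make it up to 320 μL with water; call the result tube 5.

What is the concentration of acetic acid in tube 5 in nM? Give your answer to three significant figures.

3.20 nM

Step 1: 9-fold → factor 9
Step 2: 0.38 mL brought to 900 μL → factor 0.9/0.38 = 2.3684
Step 3: 45 μL brought to 31.7 mL → factor 31700/45 = 704.44
Step 4: 0.48 mL brought to 5000 μL → factor 5/0.48 = 10.417
Step 5: 20 μL brought to 320 μL → factor 320/20 = 16
Overall dilution factor = 9 × 2.3684 × 704.44 × 10.417 × 16 = 2.5026 × 10^6
Final = 8.00 mM / 2.5026 × 10^6 = 3.197 × 10^-6 mM = 3.20 nM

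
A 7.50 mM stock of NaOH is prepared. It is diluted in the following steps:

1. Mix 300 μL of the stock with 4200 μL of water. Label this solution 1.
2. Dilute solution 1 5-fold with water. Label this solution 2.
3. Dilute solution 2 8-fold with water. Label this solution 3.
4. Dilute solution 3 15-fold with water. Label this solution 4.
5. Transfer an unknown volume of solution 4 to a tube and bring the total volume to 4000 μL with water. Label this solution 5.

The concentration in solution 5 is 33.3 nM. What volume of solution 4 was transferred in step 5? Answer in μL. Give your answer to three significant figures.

160 μL

Step 1: 300 μL + 4200 μL = 4500 μL total → factor 4500/300 = 15
Step 2: 5-fold → factor 5
Step 3: 8-fold → factor 8
Step 4: 15-fold → factor 15
Step 5: v brought to 4000 μL → factor = 4000 μL/v
Product of known-step factors = 9000
Overall factor = 7.50 mM / (33.3 nM) = 2.2523 × 10^5
Step-5 factor = 2.2523 × 10^5 / 9000 = 25.025
v = 4000 μL / 25.025 = 160 μL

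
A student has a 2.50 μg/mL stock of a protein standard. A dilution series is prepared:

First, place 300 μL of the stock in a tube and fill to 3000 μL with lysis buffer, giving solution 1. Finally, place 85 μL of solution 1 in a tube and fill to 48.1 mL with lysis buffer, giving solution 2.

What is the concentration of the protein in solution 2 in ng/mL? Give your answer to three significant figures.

0.442 ng/mL

Step 1: 300 μL brought to 3000 μL → factor 3000/300 = 10
Step 2: 85 μL brought to 48.1 mL → factor 48100/85 = 565.88
Overall dilution factor = 10 × 565.88 = 5658.8
Final = 2.50 μg/mL / 5658.8 = 0.0004418 μg/mL = 0.442 ng/mL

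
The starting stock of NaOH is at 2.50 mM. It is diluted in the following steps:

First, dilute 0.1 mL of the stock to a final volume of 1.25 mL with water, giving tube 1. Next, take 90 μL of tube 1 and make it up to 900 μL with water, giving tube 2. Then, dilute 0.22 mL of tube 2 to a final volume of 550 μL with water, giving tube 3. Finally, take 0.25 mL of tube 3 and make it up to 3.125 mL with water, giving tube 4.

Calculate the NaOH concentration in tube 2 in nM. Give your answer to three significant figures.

2.00 × 10^4 nM

Step 1: 0.1 mL brought to 1.25 mL → factor 1.25/0.1 = 12.5
Step 2: 90 μL brought to 900 μL → factor 900/90 = 10
Dilution factor through tube 2 = 12.5 × 10 = 125
[tube 2] = 2.50 mM / 125 = 0.02000 mM = 2.00 × 10^4 nM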